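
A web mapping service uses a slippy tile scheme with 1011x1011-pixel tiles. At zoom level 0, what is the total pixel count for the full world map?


tiles per axis = 2^0 = 1
total tiles = 1^2 = 1
pixels per axis = 1 * 1011 = 1011
total pixels = 1011^2 = 1022121

1022121 pixels


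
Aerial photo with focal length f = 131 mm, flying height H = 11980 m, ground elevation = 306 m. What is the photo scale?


scale = f / (H - h) = 131 mm / 11674 m = 131 / 11674000 = 1:89115

1:89115


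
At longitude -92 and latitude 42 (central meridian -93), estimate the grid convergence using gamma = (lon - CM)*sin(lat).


gamma = (-92 - -93) * sin(42) = 1 * 0.669131 = 0.669 degrees

0.669 degrees


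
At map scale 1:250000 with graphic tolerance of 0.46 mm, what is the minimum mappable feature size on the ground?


ground = 0.46 mm * 250000 / 1000 = 115.0 m

115.0 m


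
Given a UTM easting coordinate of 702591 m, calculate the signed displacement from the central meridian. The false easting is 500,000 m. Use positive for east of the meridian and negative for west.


displacement = 702591 - 500000 = 202591 m

202591 m


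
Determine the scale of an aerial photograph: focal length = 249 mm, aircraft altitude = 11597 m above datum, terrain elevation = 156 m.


scale = f / (H - h) = 249 mm / 11441 m = 249 / 11441000 = 1:45948

1:45948


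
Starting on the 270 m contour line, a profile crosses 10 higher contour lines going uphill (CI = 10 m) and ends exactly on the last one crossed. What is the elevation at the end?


elevation = 270 + 10 * 10 = 370 m

370 m


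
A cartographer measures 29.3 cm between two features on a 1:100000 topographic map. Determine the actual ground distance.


ground = 29.3 cm * 100000 / 100 = 29300.0 m = 29.3 km

29.3 km


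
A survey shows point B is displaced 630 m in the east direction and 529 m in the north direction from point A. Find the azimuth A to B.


az = atan2(630, 529) = 50.0 deg
adjusted to 0-360: 50.0 degrees

50.0 degrees


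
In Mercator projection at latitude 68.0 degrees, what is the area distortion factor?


area_distortion = 1/cos^2(68.0) = 7.126

7.126


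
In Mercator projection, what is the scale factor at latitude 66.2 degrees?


SF = 1 / cos(66.2) = 1 / 0.403545 = 2.478

2.478


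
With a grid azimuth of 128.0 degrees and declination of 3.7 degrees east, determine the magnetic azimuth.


magnetic azimuth = grid azimuth - declination (east +ve)
mag_az = 128.0 - 3.7 = 124.3 degrees

124.3 degrees


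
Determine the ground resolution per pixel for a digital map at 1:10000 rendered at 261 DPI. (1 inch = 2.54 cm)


pixel_cm = 2.54 / 261 ≈ 0.009732 cm
ground = pixel_cm * 10000 / 100 = 2.54 * 10000 / (261 * 100) = 25400 / 26100 ≈ 0.97 m

0.97 m


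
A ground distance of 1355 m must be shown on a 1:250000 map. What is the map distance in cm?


map_cm = 1355 * 100 / 250000 = 0.542 cm ≈ 0.54 cm

0.54 cm


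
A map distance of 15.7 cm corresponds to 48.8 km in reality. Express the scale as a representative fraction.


ground = 48.8 km = 4880000 cm; RF denominator = ground / map = 4880000 / 15.7 ≈ 310828; RF = 1:310828

1:310828


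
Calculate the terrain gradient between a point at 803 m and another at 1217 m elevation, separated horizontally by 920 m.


gradient = (1217 - 803) / 920 = 414 / 920 = 0.45

0.45


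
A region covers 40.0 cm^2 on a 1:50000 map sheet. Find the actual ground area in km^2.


ground_area = 40.0 * (50000/100)^2 = 10000000.0 m^2 = 10.0 km^2

10.0 km^2


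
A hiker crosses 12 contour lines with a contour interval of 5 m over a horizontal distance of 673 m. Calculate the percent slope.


elevation change = 12 * 5 = 60 m
slope = 60 / 673 * 100 = 8.9%

8.9%


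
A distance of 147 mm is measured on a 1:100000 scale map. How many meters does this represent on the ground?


ground = 147 mm * 100000 / 1000 = 14700.0 m

14700.0 m


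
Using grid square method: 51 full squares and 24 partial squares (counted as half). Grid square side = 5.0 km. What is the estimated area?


effective squares = 51 + 24 * 0.5 = 63.0
area = 63.0 * 25.0 = 1575.0 km^2

1575.0 km^2


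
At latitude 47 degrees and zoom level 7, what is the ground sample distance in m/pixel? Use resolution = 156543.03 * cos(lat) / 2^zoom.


res = 156543.03 * cos(47) / 2^7 = 156543.03 * 0.68199836 / 128 = 834.08 m/pixel

834.08 m/pixel


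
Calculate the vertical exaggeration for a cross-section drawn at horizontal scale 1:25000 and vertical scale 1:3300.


VE = horizontal_scale / vertical_scale = 25000 / 3300 ≈ 7.6

7.6x


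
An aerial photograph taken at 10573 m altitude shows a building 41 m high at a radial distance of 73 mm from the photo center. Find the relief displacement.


d = h * r / H = 41 * 73 / 10573 = 0.28 mm

0.28 mm


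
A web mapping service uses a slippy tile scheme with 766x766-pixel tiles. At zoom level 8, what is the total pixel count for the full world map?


tiles per axis = 2^8 = 256
total tiles = 256^2 = 65536
pixels per axis = 256 * 766 = 196096
total pixels = 196096^2 = 38453641216

38453641216 pixels


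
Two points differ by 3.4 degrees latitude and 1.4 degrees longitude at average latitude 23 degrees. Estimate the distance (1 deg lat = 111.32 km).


dlat_km = 3.4 * 111.32 = 378.488
dlon_km = 1.4 * 111.32 * cos(23) ≈ 143.459
dist = sqrt(378.488^2 + 143.459^2) ≈ 404.8 km

404.8 km


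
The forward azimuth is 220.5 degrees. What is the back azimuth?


back azimuth = (220.5 + 180) mod 360 = 40.5 degrees

40.5 degrees


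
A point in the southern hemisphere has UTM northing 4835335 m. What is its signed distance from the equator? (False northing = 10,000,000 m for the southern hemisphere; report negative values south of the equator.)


For southern: actual = 4835335 - 10000000 = -5164665 m

-5164665 m


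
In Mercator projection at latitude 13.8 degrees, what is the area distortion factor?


area_distortion = 1/cos^2(13.8) = 1.06

1.06


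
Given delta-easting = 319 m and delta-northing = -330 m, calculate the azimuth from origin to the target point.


az = atan2(319, -330) = 136.0 deg
adjusted to 0-360: 136.0 degrees

136.0 degrees


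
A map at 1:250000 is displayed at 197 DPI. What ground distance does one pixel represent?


pixel_cm = 2.54 / 197 ≈ 0.012893 cm
ground = pixel_cm * 250000 / 100 = 2.54 * 250000 / (197 * 100) = 635000 / 19700 ≈ 32.23 m

32.23 m


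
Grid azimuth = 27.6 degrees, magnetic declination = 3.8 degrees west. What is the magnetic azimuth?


magnetic azimuth = grid azimuth - declination (east +ve)
mag_az = 27.6 - -3.8 = 31.4 degrees

31.4 degrees


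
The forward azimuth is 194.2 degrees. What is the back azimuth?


back azimuth = (194.2 + 180) mod 360 = 14.2 degrees

14.2 degrees


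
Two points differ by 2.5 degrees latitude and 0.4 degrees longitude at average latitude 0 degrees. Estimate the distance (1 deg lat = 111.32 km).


dlat_km = 2.5 * 111.32 = 278.3
dlon_km = 0.4 * 111.32 * cos(0) ≈ 44.528
dist = sqrt(278.3^2 + 44.528^2) ≈ 281.8 km

281.8 km


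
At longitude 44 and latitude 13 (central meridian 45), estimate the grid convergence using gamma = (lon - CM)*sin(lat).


gamma = (44 - 45) * sin(13) = -1 * 0.224951 = -0.225 degrees

-0.225 degrees


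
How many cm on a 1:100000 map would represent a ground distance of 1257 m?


map_cm = 1257 * 100 / 100000 = 1.257 cm ≈ 1.26 cm

1.26 cm


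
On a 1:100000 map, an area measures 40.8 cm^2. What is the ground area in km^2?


ground_area = 40.8 * (100000/100)^2 = 40800000.0 m^2 = 40.8 km^2

40.8 km^2


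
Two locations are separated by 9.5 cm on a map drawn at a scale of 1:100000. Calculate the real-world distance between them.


ground = 9.5 cm * 100000 / 100 = 9500.0 m = 9.5 km

9.5 km


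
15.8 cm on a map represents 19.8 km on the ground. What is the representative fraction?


ground = 19.8 km = 1980000 cm; RF denominator = ground / map = 1980000 / 15.8 ≈ 125316; RF = 1:125316

1:125316


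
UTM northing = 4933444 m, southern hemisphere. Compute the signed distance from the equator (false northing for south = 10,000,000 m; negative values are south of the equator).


For southern: actual = 4933444 - 10000000 = -5066556 m

-5066556 m


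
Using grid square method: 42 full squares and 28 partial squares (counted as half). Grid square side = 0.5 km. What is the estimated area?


effective squares = 42 + 28 * 0.5 = 56.0
area = 56.0 * 0.25 = 14.0 km^2

14.0 km^2


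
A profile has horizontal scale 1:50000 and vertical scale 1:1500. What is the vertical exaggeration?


VE = horizontal_scale / vertical_scale = 50000 / 1500 ≈ 33.3

33.3x


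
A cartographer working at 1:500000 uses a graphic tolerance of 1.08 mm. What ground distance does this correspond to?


ground = 1.08 mm * 500000 / 1000 = 540.0 m

540.0 m


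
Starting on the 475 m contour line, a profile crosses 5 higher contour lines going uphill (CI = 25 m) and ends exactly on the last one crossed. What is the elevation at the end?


elevation = 475 + 5 * 25 = 600 m

600 m


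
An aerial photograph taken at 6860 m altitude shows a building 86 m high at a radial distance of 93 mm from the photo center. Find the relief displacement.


d = h * r / H = 86 * 93 / 6860 = 1.17 mm

1.17 mm


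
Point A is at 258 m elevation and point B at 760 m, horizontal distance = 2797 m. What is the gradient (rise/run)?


gradient = (760 - 258) / 2797 = 502 / 2797 = 0.1795

0.1795


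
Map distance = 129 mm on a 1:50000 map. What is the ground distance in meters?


ground = 129 mm * 50000 / 1000 = 6450.0 m

6450.0 m


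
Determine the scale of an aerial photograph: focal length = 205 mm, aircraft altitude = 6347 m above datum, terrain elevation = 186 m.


scale = f / (H - h) = 205 mm / 6161 m = 205 / 6161000 = 1:30054

1:30054


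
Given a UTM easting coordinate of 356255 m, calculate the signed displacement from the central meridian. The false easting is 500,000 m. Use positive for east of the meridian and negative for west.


displacement = 356255 - 500000 = -143745 m

-143745 m


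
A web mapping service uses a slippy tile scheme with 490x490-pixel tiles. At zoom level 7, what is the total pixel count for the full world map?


tiles per axis = 2^7 = 128
total tiles = 128^2 = 16384
pixels per axis = 128 * 490 = 62720
total pixels = 62720^2 = 3933798400

3933798400 pixels


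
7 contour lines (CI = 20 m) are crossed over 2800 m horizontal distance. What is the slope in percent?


elevation change = 7 * 20 = 140 m
slope = 140 / 2800 * 100 = 5.0%

5.0%


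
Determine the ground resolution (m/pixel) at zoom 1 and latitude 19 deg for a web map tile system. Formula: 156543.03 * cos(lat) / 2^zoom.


res = 156543.03 * cos(19) / 2^1 = 156543.03 * 0.94551858 / 2 = 74007.17 m/pixel

74007.17 m/pixel


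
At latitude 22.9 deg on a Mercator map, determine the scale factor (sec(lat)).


SF = 1 / cos(22.9) = 1 / 0.921185 = 1.086

1.086


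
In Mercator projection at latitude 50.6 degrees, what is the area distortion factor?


area_distortion = 1/cos^2(50.6) = 2.482

2.482


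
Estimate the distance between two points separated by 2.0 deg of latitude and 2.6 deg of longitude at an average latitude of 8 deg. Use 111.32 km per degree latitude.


dlat_km = 2.0 * 111.32 = 222.64
dlon_km = 2.6 * 111.32 * cos(8) ≈ 286.615
dist = sqrt(222.64^2 + 286.615^2) ≈ 362.9 km

362.9 km


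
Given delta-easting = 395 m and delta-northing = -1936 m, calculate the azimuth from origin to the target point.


az = atan2(395, -1936) = 168.5 deg
adjusted to 0-360: 168.5 degrees

168.5 degrees


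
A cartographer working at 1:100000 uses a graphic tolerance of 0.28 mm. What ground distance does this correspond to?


ground = 0.28 mm * 100000 / 1000 = 28.0 m

28.0 m


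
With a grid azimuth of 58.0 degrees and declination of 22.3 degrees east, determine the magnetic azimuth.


magnetic azimuth = grid azimuth - declination (east +ve)
mag_az = 58.0 - 22.3 = 35.7 degrees

35.7 degrees


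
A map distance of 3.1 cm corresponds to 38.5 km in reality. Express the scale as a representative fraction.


ground = 38.5 km = 3850000 cm; RF denominator = ground / map = 3850000 / 3.1 ≈ 1241935; RF = 1:1241935

1:1241935


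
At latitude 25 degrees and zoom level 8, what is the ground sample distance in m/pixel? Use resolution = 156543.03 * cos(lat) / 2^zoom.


res = 156543.03 * cos(25) / 2^8 = 156543.03 * 0.90630779 / 256 = 554.2 m/pixel

554.2 m/pixel


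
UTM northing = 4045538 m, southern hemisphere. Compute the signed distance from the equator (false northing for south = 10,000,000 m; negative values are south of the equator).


For southern: actual = 4045538 - 10000000 = -5954462 m

-5954462 m


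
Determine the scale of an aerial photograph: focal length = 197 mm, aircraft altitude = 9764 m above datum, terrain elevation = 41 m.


scale = f / (H - h) = 197 mm / 9723 m = 197 / 9723000 = 1:49355

1:49355


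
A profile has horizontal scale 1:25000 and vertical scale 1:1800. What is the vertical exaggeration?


VE = horizontal_scale / vertical_scale = 25000 / 1800 ≈ 13.9

13.9x


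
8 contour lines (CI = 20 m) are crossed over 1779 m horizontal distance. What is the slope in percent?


elevation change = 8 * 20 = 160 m
slope = 160 / 1779 * 100 = 9.0%

9.0%


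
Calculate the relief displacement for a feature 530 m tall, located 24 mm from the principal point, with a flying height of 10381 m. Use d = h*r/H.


d = h * r / H = 530 * 24 / 10381 = 1.23 mm

1.23 mm


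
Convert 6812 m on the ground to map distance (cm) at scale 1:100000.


map_cm = 6812 * 100 / 100000 = 6.812 cm ≈ 6.81 cm

6.81 cm


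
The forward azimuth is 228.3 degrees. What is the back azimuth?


back azimuth = (228.3 + 180) mod 360 = 48.3 degrees

48.3 degrees


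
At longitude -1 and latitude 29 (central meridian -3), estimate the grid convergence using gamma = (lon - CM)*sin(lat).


gamma = (-1 - -3) * sin(29) = 2 * 0.48481 = 0.97 degrees

0.97 degrees


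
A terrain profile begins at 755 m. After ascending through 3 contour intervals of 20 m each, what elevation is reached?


elevation = 755 + 3 * 20 = 815 m

815 m


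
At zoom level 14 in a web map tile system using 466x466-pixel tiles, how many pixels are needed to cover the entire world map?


tiles per axis = 2^14 = 16384
total tiles = 16384^2 = 268435456
pixels per axis = 16384 * 466 = 7634944
total pixels = 7634944^2 = 58292369883136

58292369883136 pixels


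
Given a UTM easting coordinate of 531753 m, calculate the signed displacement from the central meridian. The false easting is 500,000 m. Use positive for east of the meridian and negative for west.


displacement = 531753 - 500000 = 31753 m

31753 m


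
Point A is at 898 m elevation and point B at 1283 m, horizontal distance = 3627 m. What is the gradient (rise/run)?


gradient = (1283 - 898) / 3627 = 385 / 3627 = 0.1061

0.1061


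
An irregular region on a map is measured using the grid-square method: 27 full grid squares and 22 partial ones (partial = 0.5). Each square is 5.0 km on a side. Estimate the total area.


effective squares = 27 + 22 * 0.5 = 38.0
area = 38.0 * 25.0 = 950.0 km^2

950.0 km^2


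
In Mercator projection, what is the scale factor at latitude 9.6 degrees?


SF = 1 / cos(9.6) = 1 / 0.985996 = 1.014

1.014


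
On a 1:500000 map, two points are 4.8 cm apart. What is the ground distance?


ground = 4.8 cm * 500000 / 100 = 24000.0 m = 24.0 km

24.0 km


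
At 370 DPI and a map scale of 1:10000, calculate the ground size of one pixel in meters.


pixel_cm = 2.54 / 370 ≈ 0.006865 cm
ground = pixel_cm * 10000 / 100 = 2.54 * 10000 / (370 * 100) = 25400 / 37000 ≈ 0.69 m

0.69 m


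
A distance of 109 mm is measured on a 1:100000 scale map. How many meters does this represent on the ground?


ground = 109 mm * 100000 / 1000 = 10900.0 m

10900.0 m


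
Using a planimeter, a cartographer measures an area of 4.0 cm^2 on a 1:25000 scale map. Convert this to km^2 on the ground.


ground_area = 4.0 * (25000/100)^2 = 250000.0 m^2 = 0.25 km^2

0.25 km^2


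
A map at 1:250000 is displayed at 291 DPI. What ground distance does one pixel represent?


pixel_cm = 2.54 / 291 ≈ 0.008729 cm
ground = pixel_cm * 250000 / 100 = 2.54 * 250000 / (291 * 100) = 635000 / 29100 ≈ 21.82 m

21.82 m


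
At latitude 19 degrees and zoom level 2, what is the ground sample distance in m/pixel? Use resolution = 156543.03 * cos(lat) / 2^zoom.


res = 156543.03 * cos(19) / 2^2 = 156543.03 * 0.94551858 / 4 = 37003.59 m/pixel

37003.59 m/pixel


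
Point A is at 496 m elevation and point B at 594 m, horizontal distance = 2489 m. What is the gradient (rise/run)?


gradient = (594 - 496) / 2489 = 98 / 2489 = 0.0394

0.0394


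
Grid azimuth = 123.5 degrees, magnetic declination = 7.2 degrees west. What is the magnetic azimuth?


magnetic azimuth = grid azimuth - declination (east +ve)
mag_az = 123.5 - -7.2 = 130.7 degrees

130.7 degrees


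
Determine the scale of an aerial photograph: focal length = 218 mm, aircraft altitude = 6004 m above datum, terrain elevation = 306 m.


scale = f / (H - h) = 218 mm / 5698 m = 218 / 5698000 = 1:26138

1:26138


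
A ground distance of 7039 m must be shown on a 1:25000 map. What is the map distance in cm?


map_cm = 7039 * 100 / 25000 = 28.156 cm ≈ 28.16 cm

28.16 cm


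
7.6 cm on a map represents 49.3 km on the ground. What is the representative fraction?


ground = 49.3 km = 4930000 cm; RF denominator = ground / map = 4930000 / 7.6 ≈ 648684; RF = 1:648684

1:648684


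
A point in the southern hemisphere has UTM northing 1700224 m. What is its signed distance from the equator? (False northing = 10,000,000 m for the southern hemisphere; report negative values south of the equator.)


For southern: actual = 1700224 - 10000000 = -8299776 m

-8299776 m


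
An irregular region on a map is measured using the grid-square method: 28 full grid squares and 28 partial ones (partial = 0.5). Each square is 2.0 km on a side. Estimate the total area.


effective squares = 28 + 28 * 0.5 = 42.0
area = 42.0 * 4.0 = 168.0 km^2

168.0 km^2


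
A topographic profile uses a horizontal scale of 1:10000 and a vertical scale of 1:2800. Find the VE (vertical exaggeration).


VE = horizontal_scale / vertical_scale = 10000 / 2800 ≈ 3.6

3.6x


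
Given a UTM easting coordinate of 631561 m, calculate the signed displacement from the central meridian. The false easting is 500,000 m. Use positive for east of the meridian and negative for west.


displacement = 631561 - 500000 = 131561 m

131561 m


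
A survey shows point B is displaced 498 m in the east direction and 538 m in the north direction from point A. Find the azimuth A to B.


az = atan2(498, 538) = 42.8 deg
adjusted to 0-360: 42.8 degrees

42.8 degrees


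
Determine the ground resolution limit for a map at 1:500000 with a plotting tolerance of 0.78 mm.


ground = 0.78 mm * 500000 / 1000 = 390.0 m

390.0 m


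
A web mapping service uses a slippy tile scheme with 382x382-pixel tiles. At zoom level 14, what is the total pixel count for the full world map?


tiles per axis = 2^14 = 16384
total tiles = 16384^2 = 268435456
pixels per axis = 16384 * 382 = 6258688
total pixels = 6258688^2 = 39171175481344

39171175481344 pixels


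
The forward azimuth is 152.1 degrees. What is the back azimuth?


back azimuth = (152.1 + 180) mod 360 = 332.1 degrees

332.1 degrees


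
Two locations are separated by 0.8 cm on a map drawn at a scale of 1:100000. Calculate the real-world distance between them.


ground = 0.8 cm * 100000 / 100 = 800.0 m

800.0 m


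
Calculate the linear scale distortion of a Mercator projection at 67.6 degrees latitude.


SF = 1 / cos(67.6) = 1 / 0.38107 = 2.624

2.624


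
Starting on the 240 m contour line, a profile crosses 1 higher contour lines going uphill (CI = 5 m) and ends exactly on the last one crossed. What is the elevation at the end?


elevation = 240 + 1 * 5 = 245 m

245 m


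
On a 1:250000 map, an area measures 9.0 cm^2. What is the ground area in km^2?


ground_area = 9.0 * (250000/100)^2 = 56250000.0 m^2 = 56.25 km^2

56.25 km^2


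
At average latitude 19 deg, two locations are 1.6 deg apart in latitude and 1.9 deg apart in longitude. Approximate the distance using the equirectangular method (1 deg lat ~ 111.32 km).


dlat_km = 1.6 * 111.32 = 178.112
dlon_km = 1.9 * 111.32 * cos(19) ≈ 199.985
dist = sqrt(178.112^2 + 199.985^2) ≈ 267.8 km

267.8 km


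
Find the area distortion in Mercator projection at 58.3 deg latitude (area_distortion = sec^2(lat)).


area_distortion = 1/cos^2(58.3) = 3.622

3.622


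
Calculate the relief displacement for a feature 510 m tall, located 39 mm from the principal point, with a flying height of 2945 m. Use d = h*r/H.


d = h * r / H = 510 * 39 / 2945 = 6.75 mm

6.75 mm


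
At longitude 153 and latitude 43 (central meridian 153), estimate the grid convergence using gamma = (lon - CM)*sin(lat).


gamma = (153 - 153) * sin(43) = 0 * 0.681998 = 0.0 degrees

0.0 degrees


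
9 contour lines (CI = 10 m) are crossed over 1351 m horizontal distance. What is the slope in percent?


elevation change = 9 * 10 = 90 m
slope = 90 / 1351 * 100 = 6.7%

6.7%


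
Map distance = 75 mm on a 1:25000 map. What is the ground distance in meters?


ground = 75 mm * 25000 / 1000 = 1875.0 m

1875.0 m


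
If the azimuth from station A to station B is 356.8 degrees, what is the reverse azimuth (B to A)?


back azimuth = (356.8 + 180) mod 360 = 176.8 degrees

176.8 degrees


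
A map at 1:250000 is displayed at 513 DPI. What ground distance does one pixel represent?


pixel_cm = 2.54 / 513 ≈ 0.004951 cm
ground = pixel_cm * 250000 / 100 = 2.54 * 250000 / (513 * 100) = 635000 / 51300 ≈ 12.38 m

12.38 m


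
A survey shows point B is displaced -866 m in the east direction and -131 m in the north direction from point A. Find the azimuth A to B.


az = atan2(-866, -131) = -98.6 deg
adjusted to 0-360: 261.4 degrees

261.4 degrees


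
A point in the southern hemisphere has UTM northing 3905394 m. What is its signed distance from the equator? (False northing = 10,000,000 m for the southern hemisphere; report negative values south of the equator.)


For southern: actual = 3905394 - 10000000 = -6094606 m

-6094606 m


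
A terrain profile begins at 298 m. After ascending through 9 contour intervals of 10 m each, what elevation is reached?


elevation = 298 + 9 * 10 = 388 m

388 m


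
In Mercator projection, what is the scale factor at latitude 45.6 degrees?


SF = 1 / cos(45.6) = 1 / 0.699663 = 1.429

1.429


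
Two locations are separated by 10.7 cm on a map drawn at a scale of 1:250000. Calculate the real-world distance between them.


ground = 10.7 cm * 250000 / 100 = 26750.0 m = 26.75 km

26.75 km


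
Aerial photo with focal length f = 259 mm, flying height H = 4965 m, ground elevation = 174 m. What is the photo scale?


scale = f / (H - h) = 259 mm / 4791 m = 259 / 4791000 = 1:18498

1:18498


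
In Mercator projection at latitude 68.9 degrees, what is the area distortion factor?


area_distortion = 1/cos^2(68.9) = 7.716

7.716


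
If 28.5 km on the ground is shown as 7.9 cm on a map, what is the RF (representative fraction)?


ground = 28.5 km = 2850000 cm; RF denominator = ground / map = 2850000 / 7.9 ≈ 360759; RF = 1:360759

1:360759


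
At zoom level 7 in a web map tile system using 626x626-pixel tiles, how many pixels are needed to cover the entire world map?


tiles per axis = 2^7 = 128
total tiles = 128^2 = 16384
pixels per axis = 128 * 626 = 80128
total pixels = 80128^2 = 6420496384

6420496384 pixels


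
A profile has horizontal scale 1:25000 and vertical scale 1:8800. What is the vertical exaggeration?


VE = horizontal_scale / vertical_scale = 25000 / 8800 ≈ 2.8

2.8x


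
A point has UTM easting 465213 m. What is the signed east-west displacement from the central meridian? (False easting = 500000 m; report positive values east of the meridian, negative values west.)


displacement = 465213 - 500000 = -34787 m

-34787 m


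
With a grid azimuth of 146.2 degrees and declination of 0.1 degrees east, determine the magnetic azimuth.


magnetic azimuth = grid azimuth - declination (east +ve)
mag_az = 146.2 - 0.1 = 146.1 degrees

146.1 degrees


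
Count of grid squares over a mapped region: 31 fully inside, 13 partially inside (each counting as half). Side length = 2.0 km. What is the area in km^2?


effective squares = 31 + 13 * 0.5 = 37.5
area = 37.5 * 4.0 = 150.0 km^2

150.0 km^2


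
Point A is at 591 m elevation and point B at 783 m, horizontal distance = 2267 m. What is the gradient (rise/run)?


gradient = (783 - 591) / 2267 = 192 / 2267 = 0.0847

0.0847


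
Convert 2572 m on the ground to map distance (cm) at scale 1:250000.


map_cm = 2572 * 100 / 250000 = 1.0288 cm ≈ 1.03 cm

1.03 cm


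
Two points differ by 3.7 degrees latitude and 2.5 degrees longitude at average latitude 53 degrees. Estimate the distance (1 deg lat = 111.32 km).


dlat_km = 3.7 * 111.32 = 411.884
dlon_km = 2.5 * 111.32 * cos(53) ≈ 167.485
dist = sqrt(411.884^2 + 167.485^2) ≈ 444.6 km

444.6 km


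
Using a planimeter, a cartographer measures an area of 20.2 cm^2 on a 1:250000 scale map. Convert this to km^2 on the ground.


ground_area = 20.2 * (250000/100)^2 = 126250000.0 m^2 = 126.25 km^2

126.25 km^2


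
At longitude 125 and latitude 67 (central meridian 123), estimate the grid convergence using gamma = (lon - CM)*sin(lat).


gamma = (125 - 123) * sin(67) = 2 * 0.920505 = 1.841 degrees

1.841 degrees


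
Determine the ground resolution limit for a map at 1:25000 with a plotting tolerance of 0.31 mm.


ground = 0.31 mm * 25000 / 1000 = 7.75 m

7.75 m


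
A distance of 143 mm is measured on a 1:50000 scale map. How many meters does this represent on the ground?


ground = 143 mm * 50000 / 1000 = 7150.0 m

7150.0 m


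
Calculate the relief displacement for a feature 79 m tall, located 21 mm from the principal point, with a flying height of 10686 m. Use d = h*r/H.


d = h * r / H = 79 * 21 / 10686 = 0.16 mm

0.16 mm


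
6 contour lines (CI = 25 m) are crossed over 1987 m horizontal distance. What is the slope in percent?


elevation change = 6 * 25 = 150 m
slope = 150 / 1987 * 100 = 7.5%

7.5%


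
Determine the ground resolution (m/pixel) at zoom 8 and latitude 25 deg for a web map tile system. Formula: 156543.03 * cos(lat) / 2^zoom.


res = 156543.03 * cos(25) / 2^8 = 156543.03 * 0.90630779 / 256 = 554.2 m/pixel

554.2 m/pixel


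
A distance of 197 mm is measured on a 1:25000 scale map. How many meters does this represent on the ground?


ground = 197 mm * 25000 / 1000 = 4925.0 m

4925.0 m


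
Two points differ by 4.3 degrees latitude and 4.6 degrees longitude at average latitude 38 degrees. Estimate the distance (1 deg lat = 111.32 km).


dlat_km = 4.3 * 111.32 = 478.676
dlon_km = 4.6 * 111.32 * cos(38) ≈ 403.518
dist = sqrt(478.676^2 + 403.518^2) ≈ 626.1 km

626.1 km


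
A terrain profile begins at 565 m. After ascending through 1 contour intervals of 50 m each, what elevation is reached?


elevation = 565 + 1 * 50 = 615 m

615 m


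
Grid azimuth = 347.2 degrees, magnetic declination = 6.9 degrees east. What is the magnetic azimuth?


magnetic azimuth = grid azimuth - declination (east +ve)
mag_az = 347.2 - 6.9 = 340.3 degrees

340.3 degrees


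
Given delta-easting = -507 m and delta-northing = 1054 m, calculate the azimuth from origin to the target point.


az = atan2(-507, 1054) = -25.7 deg
adjusted to 0-360: 334.3 degrees

334.3 degrees


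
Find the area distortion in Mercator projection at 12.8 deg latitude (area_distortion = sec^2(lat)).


area_distortion = 1/cos^2(12.8) = 1.052

1.052


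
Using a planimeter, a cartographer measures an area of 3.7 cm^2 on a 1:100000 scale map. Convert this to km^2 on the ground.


ground_area = 3.7 * (100000/100)^2 = 3700000.0 m^2 = 3.7 km^2

3.7 km^2


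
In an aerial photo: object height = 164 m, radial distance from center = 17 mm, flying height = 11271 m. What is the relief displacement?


d = h * r / H = 164 * 17 / 11271 = 0.25 mm

0.25 mm


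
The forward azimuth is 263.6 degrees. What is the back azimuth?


back azimuth = (263.6 + 180) mod 360 = 83.6 degrees

83.6 degrees


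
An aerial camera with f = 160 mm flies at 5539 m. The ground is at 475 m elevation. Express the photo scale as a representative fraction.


scale = f / (H - h) = 160 mm / 5064 m = 160 / 5064000 = 1:31650

1:31650


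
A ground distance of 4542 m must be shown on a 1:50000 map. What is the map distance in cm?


map_cm = 4542 * 100 / 50000 = 9.084 cm ≈ 9.08 cm

9.08 cm


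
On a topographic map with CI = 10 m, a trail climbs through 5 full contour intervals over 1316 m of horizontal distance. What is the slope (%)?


elevation change = 5 * 10 = 50 m
slope = 50 / 1316 * 100 = 3.8%

3.8%


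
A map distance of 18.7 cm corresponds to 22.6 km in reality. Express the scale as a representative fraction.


ground = 22.6 km = 2260000 cm; RF denominator = ground / map = 2260000 / 18.7 ≈ 120856; RF = 1:120856

1:120856


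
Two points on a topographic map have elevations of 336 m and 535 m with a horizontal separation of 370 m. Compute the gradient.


gradient = (535 - 336) / 370 = 199 / 370 = 0.5378

0.5378


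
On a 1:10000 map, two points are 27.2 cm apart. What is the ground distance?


ground = 27.2 cm * 10000 / 100 = 2720.0 m = 2.72 km

2.72 km


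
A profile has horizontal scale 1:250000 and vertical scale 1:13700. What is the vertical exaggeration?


VE = horizontal_scale / vertical_scale = 250000 / 13700 ≈ 18.2

18.2x


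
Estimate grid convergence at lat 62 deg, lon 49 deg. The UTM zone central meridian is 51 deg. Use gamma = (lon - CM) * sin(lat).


gamma = (49 - 51) * sin(62) = -2 * 0.882948 = -1.766 degrees

-1.766 degrees


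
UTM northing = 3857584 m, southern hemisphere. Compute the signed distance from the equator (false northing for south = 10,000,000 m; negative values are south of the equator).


For southern: actual = 3857584 - 10000000 = -6142416 m

-6142416 m


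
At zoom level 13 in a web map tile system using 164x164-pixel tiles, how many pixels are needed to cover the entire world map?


tiles per axis = 2^13 = 8192
total tiles = 8192^2 = 67108864
pixels per axis = 8192 * 164 = 1343488
total pixels = 1343488^2 = 1804960006144

1804960006144 pixels


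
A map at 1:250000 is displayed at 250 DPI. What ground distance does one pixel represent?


pixel_cm = 2.54 / 250 = 0.01016 cm
ground = pixel_cm * 250000 / 100 = 2.54 * 250000 / (250 * 100) = 635000 / 25000 = 25.4 m

25.4 m


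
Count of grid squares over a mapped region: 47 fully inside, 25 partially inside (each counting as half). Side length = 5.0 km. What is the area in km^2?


effective squares = 47 + 25 * 0.5 = 59.5
area = 59.5 * 25.0 = 1487.5 km^2

1487.5 km^2


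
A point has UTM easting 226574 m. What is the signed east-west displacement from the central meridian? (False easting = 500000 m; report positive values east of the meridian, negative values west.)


displacement = 226574 - 500000 = -273426 m

-273426 m


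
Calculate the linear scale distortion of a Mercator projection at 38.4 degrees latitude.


SF = 1 / cos(38.4) = 1 / 0.783693 = 1.276

1.276


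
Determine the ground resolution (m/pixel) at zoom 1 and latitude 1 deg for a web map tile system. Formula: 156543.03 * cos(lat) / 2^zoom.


res = 156543.03 * cos(1) / 2^1 = 156543.03 * 0.9998477 / 2 = 78259.59 m/pixel

78259.59 m/pixel


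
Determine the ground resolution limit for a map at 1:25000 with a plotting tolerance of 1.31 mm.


ground = 1.31 mm * 25000 / 1000 = 32.75 m

32.75 m


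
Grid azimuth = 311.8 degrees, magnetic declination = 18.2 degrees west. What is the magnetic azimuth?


magnetic azimuth = grid azimuth - declination (east +ve)
mag_az = 311.8 - -18.2 = 330.0 degrees

330.0 degrees


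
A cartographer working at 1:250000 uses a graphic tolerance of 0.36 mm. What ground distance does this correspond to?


ground = 0.36 mm * 250000 / 1000 = 90.0 m

90.0 m


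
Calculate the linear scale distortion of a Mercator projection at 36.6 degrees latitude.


SF = 1 / cos(36.6) = 1 / 0.802817 = 1.246

1.246


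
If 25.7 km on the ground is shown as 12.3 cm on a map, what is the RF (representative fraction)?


ground = 25.7 km = 2570000 cm; RF denominator = ground / map = 2570000 / 12.3 ≈ 208943; RF = 1:208943

1:208943


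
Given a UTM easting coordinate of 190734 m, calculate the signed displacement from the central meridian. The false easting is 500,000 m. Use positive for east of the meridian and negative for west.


displacement = 190734 - 500000 = -309266 m

-309266 m


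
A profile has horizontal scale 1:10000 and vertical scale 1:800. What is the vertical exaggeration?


VE = horizontal_scale / vertical_scale = 10000 / 800 = 12.5

12.5x


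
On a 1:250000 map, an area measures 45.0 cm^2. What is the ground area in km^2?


ground_area = 45.0 * (250000/100)^2 = 281250000.0 m^2 = 281.25 km^2

281.25 km^2


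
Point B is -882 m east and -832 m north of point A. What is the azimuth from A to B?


az = atan2(-882, -832) = -133.3 deg
adjusted to 0-360: 226.7 degrees

226.7 degrees


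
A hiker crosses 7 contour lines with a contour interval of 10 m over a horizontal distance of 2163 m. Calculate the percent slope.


elevation change = 7 * 10 = 70 m
slope = 70 / 2163 * 100 = 3.2%

3.2%


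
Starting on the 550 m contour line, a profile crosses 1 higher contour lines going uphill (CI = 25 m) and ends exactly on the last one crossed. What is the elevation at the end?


elevation = 550 + 1 * 25 = 575 m

575 m


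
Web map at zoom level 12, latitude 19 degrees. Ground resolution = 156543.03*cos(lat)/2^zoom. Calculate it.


res = 156543.03 * cos(19) / 2^12 = 156543.03 * 0.94551858 / 4096 = 36.14 m/pixel

36.14 m/pixel


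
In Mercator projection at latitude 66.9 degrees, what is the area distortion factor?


area_distortion = 1/cos^2(66.9) = 6.497

6.497


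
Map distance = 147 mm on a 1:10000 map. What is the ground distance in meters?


ground = 147 mm * 10000 / 1000 = 1470.0 m

1470.0 m


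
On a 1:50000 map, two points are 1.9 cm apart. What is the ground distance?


ground = 1.9 cm * 50000 / 100 = 950.0 m

950.0 m


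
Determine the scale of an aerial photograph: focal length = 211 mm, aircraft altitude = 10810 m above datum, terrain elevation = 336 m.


scale = f / (H - h) = 211 mm / 10474 m = 211 / 10474000 = 1:49640

1:49640


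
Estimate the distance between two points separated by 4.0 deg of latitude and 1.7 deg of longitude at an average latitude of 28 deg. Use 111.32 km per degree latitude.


dlat_km = 4.0 * 111.32 = 445.28
dlon_km = 1.7 * 111.32 * cos(28) ≈ 167.093
dist = sqrt(445.28^2 + 167.093^2) ≈ 475.6 km

475.6 km


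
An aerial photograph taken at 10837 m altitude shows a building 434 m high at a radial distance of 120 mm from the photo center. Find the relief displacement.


d = h * r / H = 434 * 120 / 10837 = 4.81 mm

4.81 mm


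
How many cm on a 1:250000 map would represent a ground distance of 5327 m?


map_cm = 5327 * 100 / 250000 = 2.1308 cm ≈ 2.13 cm

2.13 cm


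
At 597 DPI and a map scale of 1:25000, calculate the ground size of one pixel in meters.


pixel_cm = 2.54 / 597 ≈ 0.004255 cm
ground = pixel_cm * 25000 / 100 = 2.54 * 25000 / (597 * 100) = 63500 / 59700 ≈ 1.06 m

1.06 m


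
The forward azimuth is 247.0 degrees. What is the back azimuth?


back azimuth = (247.0 + 180) mod 360 = 67.0 degrees

67.0 degrees


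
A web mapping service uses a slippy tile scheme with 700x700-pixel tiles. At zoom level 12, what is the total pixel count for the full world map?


tiles per axis = 2^12 = 4096
total tiles = 4096^2 = 16777216
pixels per axis = 4096 * 700 = 2867200
total pixels = 2867200^2 = 8220835840000

8220835840000 pixels


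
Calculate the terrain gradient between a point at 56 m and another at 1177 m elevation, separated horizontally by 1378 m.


gradient = (1177 - 56) / 1378 = 1121 / 1378 = 0.8135

0.8135


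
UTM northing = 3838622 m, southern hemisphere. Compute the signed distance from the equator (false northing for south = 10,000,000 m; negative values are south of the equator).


For southern: actual = 3838622 - 10000000 = -6161378 m

-6161378 m


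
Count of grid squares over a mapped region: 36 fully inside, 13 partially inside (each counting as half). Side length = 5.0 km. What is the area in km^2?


effective squares = 36 + 13 * 0.5 = 42.5
area = 42.5 * 25.0 = 1062.5 km^2

1062.5 km^2


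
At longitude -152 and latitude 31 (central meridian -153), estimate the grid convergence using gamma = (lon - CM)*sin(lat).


gamma = (-152 - -153) * sin(31) = 1 * 0.515038 = 0.515 degrees

0.515 degrees


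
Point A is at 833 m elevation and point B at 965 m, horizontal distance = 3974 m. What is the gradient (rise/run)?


gradient = (965 - 833) / 3974 = 132 / 3974 = 0.0332

0.0332


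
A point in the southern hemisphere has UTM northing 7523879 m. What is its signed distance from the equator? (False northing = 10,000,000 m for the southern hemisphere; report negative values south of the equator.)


For southern: actual = 7523879 - 10000000 = -2476121 m

-2476121 m


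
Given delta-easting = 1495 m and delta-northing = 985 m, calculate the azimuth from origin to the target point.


az = atan2(1495, 985) = 56.6 deg
adjusted to 0-360: 56.6 degrees

56.6 degrees


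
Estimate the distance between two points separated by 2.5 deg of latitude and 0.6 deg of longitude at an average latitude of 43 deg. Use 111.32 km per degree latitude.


dlat_km = 2.5 * 111.32 = 278.3
dlon_km = 0.6 * 111.32 * cos(43) ≈ 48.849
dist = sqrt(278.3^2 + 48.849^2) ≈ 282.6 km

282.6 km


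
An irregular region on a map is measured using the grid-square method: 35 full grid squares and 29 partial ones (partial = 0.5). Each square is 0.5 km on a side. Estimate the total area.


effective squares = 35 + 29 * 0.5 = 49.5
area = 49.5 * 0.25 = 12.375 km^2

12.375 km^2


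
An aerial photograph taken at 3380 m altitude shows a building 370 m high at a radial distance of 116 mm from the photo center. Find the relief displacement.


d = h * r / H = 370 * 116 / 3380 = 12.7 mm

12.7 mm


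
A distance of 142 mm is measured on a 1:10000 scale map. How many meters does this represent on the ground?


ground = 142 mm * 10000 / 1000 = 1420.0 m

1420.0 m


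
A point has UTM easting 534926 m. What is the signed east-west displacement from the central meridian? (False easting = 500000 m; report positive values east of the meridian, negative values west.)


displacement = 534926 - 500000 = 34926 m

34926 m


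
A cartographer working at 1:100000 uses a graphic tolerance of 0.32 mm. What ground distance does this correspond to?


ground = 0.32 mm * 100000 / 1000 = 32.0 m

32.0 m


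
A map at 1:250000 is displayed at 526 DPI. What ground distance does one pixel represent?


pixel_cm = 2.54 / 526 ≈ 0.004829 cm
ground = pixel_cm * 250000 / 100 = 2.54 * 250000 / (526 * 100) = 635000 / 52600 ≈ 12.07 m

12.07 m
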